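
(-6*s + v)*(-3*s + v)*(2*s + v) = 36*s^3 - 7*s*v^2 + v^3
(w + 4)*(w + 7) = w^2 + 11*w + 28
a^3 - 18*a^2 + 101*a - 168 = (a - 8)*(a - 7)*(a - 3)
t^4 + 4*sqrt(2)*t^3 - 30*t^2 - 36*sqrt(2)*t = t*(t - 3*sqrt(2))*(t + sqrt(2))*(t + 6*sqrt(2))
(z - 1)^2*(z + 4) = z^3 + 2*z^2 - 7*z + 4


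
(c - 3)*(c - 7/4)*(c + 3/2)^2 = c^4 - 7*c^3/4 - 27*c^2/4 + 81*c/16 + 189/16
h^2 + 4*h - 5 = (h - 1)*(h + 5)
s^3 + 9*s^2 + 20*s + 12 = (s + 1)*(s + 2)*(s + 6)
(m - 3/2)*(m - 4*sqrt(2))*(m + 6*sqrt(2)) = m^3 - 3*m^2/2 + 2*sqrt(2)*m^2 - 48*m - 3*sqrt(2)*m + 72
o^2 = o^2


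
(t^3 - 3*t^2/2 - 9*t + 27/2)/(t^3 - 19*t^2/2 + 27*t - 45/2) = (t + 3)/(t - 5)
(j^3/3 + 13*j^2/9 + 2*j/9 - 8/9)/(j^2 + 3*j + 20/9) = (3*j^3 + 13*j^2 + 2*j - 8)/(9*j^2 + 27*j + 20)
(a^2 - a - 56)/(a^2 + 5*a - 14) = (a - 8)/(a - 2)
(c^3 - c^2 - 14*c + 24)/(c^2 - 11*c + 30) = (c^3 - c^2 - 14*c + 24)/(c^2 - 11*c + 30)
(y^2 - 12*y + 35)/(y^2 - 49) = (y - 5)/(y + 7)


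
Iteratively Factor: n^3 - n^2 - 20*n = (n)*(n^2 - n - 20) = n*(n + 4)*(n - 5)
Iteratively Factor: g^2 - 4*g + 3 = (g - 3)*(g - 1)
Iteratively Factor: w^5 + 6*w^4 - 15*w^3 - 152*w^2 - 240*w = (w + 4)*(w^4 + 2*w^3 - 23*w^2 - 60*w) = (w + 3)*(w + 4)*(w^3 - w^2 - 20*w) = w*(w + 3)*(w + 4)*(w^2 - w - 20) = w*(w + 3)*(w + 4)^2*(w - 5)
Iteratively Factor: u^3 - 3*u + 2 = (u + 2)*(u^2 - 2*u + 1) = (u - 1)*(u + 2)*(u - 1)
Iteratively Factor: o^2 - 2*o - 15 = (o - 5)*(o + 3)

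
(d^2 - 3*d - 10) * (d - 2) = d^3 - 5*d^2 - 4*d + 20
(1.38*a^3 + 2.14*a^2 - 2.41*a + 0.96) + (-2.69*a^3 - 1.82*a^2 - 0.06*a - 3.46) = -1.31*a^3 + 0.32*a^2 - 2.47*a - 2.5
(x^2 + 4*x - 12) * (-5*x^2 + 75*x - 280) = -5*x^4 + 55*x^3 + 80*x^2 - 2020*x + 3360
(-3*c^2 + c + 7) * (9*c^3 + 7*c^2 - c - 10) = -27*c^5 - 12*c^4 + 73*c^3 + 78*c^2 - 17*c - 70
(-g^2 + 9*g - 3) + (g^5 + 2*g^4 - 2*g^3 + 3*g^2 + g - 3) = g^5 + 2*g^4 - 2*g^3 + 2*g^2 + 10*g - 6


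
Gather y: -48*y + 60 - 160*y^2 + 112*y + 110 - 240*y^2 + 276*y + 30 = -400*y^2 + 340*y + 200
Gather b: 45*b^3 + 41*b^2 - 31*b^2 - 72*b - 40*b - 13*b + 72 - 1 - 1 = 45*b^3 + 10*b^2 - 125*b + 70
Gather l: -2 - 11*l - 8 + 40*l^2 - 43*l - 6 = 40*l^2 - 54*l - 16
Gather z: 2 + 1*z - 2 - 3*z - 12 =-2*z - 12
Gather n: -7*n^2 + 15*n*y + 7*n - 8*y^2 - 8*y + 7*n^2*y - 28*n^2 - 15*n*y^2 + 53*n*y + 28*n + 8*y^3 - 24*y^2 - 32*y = n^2*(7*y - 35) + n*(-15*y^2 + 68*y + 35) + 8*y^3 - 32*y^2 - 40*y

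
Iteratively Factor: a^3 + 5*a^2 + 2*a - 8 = (a - 1)*(a^2 + 6*a + 8) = (a - 1)*(a + 2)*(a + 4)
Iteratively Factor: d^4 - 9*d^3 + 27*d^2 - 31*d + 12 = (d - 3)*(d^3 - 6*d^2 + 9*d - 4) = (d - 3)*(d - 1)*(d^2 - 5*d + 4) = (d - 4)*(d - 3)*(d - 1)*(d - 1)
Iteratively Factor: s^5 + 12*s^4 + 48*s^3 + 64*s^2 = (s)*(s^4 + 12*s^3 + 48*s^2 + 64*s) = s*(s + 4)*(s^3 + 8*s^2 + 16*s) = s*(s + 4)^2*(s^2 + 4*s) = s*(s + 4)^3*(s)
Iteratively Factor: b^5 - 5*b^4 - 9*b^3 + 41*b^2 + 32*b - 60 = (b - 3)*(b^4 - 2*b^3 - 15*b^2 - 4*b + 20) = (b - 3)*(b - 1)*(b^3 - b^2 - 16*b - 20) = (b - 5)*(b - 3)*(b - 1)*(b^2 + 4*b + 4) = (b - 5)*(b - 3)*(b - 1)*(b + 2)*(b + 2)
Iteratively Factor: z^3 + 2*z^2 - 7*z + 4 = (z - 1)*(z^2 + 3*z - 4) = (z - 1)^2*(z + 4)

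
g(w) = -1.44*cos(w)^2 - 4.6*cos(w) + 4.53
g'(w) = 2.88*sin(w)*cos(w) + 4.6*sin(w)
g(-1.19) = 2.62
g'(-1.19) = -5.26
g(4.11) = 6.67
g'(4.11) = -2.45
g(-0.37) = -1.01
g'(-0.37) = -2.63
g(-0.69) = 0.13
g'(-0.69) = -4.34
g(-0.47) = -0.72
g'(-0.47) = -3.25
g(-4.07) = 6.77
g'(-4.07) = 2.30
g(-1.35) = 3.45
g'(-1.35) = -5.10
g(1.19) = 2.62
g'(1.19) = 5.26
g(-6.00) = -1.21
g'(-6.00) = 2.06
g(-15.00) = 7.19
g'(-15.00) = -1.57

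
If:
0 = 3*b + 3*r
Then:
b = -r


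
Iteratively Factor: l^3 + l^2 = (l)*(l^2 + l) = l*(l + 1)*(l)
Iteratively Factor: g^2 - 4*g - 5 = (g + 1)*(g - 5)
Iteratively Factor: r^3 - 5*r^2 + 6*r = (r - 3)*(r^2 - 2*r) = r*(r - 3)*(r - 2)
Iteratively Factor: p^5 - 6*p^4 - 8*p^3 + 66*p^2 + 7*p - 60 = (p - 4)*(p^4 - 2*p^3 - 16*p^2 + 2*p + 15) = (p - 4)*(p + 1)*(p^3 - 3*p^2 - 13*p + 15) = (p - 5)*(p - 4)*(p + 1)*(p^2 + 2*p - 3) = (p - 5)*(p - 4)*(p + 1)*(p + 3)*(p - 1)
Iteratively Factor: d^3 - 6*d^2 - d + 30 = (d + 2)*(d^2 - 8*d + 15) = (d - 3)*(d + 2)*(d - 5)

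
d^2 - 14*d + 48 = (d - 8)*(d - 6)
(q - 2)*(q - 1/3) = q^2 - 7*q/3 + 2/3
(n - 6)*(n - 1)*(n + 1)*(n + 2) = n^4 - 4*n^3 - 13*n^2 + 4*n + 12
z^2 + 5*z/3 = z*(z + 5/3)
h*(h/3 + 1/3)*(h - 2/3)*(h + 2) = h^4/3 + 7*h^3/9 - 4*h/9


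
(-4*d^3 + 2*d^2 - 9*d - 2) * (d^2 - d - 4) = -4*d^5 + 6*d^4 + 5*d^3 - d^2 + 38*d + 8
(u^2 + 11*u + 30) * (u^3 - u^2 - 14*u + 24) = u^5 + 10*u^4 + 5*u^3 - 160*u^2 - 156*u + 720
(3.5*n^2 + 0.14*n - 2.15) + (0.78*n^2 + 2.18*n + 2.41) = 4.28*n^2 + 2.32*n + 0.26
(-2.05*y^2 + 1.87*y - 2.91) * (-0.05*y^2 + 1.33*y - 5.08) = 0.1025*y^4 - 2.82*y^3 + 13.0466*y^2 - 13.3699*y + 14.7828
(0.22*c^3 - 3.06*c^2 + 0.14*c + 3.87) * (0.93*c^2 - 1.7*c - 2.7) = 0.2046*c^5 - 3.2198*c^4 + 4.7382*c^3 + 11.6231*c^2 - 6.957*c - 10.449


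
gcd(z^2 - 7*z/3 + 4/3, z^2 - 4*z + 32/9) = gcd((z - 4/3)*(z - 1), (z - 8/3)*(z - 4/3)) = z - 4/3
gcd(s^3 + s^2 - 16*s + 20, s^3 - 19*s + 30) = s^2 + 3*s - 10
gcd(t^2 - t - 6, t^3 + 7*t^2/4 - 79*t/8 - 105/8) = t - 3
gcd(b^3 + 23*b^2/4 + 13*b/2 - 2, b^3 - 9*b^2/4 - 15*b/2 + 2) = b^2 + 7*b/4 - 1/2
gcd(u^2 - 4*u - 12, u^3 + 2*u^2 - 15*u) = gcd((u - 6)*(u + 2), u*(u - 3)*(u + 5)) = 1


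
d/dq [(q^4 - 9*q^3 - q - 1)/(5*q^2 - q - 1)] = 2*q*(5*q^4 - 24*q^3 + 7*q^2 + 16*q + 5)/(25*q^4 - 10*q^3 - 9*q^2 + 2*q + 1)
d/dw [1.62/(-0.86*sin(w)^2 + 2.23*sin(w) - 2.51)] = (2.7864*sin(w) - 3.6126)*cos(w)/(0.86*sin(w)^2 - 2.23*sin(w) + 2.51)^2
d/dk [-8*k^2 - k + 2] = -16*k - 1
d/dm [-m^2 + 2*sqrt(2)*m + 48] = -2*m + 2*sqrt(2)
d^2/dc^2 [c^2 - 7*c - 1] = 2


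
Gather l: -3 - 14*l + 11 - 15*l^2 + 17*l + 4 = -15*l^2 + 3*l + 12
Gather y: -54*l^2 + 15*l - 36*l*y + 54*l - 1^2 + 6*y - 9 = -54*l^2 + 69*l + y*(6 - 36*l) - 10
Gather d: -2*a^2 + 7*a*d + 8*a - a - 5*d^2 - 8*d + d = -2*a^2 + 7*a - 5*d^2 + d*(7*a - 7)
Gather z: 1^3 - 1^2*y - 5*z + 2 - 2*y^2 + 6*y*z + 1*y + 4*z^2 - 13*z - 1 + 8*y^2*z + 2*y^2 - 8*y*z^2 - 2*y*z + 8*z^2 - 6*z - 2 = z^2*(12 - 8*y) + z*(8*y^2 + 4*y - 24)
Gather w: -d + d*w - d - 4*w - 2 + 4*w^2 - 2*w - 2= -2*d + 4*w^2 + w*(d - 6) - 4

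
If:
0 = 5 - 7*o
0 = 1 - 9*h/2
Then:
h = 2/9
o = 5/7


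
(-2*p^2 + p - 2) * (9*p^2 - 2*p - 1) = -18*p^4 + 13*p^3 - 18*p^2 + 3*p + 2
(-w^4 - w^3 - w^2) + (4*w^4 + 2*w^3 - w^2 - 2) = 3*w^4 + w^3 - 2*w^2 - 2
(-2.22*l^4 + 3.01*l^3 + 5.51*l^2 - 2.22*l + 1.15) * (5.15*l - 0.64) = -11.433*l^5 + 16.9223*l^4 + 26.4501*l^3 - 14.9594*l^2 + 7.3433*l - 0.736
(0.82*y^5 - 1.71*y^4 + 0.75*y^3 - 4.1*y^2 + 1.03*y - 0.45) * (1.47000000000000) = 1.2054*y^5 - 2.5137*y^4 + 1.1025*y^3 - 6.027*y^2 + 1.5141*y - 0.6615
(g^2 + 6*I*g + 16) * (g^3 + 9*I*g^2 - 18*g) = g^5 + 15*I*g^4 - 56*g^3 + 36*I*g^2 - 288*g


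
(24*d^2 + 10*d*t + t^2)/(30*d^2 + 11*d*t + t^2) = (4*d + t)/(5*d + t)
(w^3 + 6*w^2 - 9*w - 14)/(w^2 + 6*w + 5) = (w^2 + 5*w - 14)/(w + 5)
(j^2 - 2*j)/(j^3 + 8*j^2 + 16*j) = (j - 2)/(j^2 + 8*j + 16)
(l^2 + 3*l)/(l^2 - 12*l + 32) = l*(l + 3)/(l^2 - 12*l + 32)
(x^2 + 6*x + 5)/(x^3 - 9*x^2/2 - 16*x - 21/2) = 2*(x + 5)/(2*x^2 - 11*x - 21)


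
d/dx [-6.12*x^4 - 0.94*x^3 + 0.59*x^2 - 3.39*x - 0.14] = -24.48*x^3 - 2.82*x^2 + 1.18*x - 3.39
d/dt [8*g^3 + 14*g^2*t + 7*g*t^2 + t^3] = 14*g^2 + 14*g*t + 3*t^2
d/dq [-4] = 0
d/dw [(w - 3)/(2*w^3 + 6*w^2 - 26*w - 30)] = (-w - 3)/(w^4 + 12*w^3 + 46*w^2 + 60*w + 25)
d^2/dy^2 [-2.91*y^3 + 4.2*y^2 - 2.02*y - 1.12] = 8.4 - 17.46*y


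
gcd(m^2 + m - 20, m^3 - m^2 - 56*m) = 1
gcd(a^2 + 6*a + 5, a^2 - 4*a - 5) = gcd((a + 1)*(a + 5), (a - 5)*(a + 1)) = a + 1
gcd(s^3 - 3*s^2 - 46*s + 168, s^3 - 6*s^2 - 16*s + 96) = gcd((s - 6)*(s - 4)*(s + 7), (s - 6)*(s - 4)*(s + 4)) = s^2 - 10*s + 24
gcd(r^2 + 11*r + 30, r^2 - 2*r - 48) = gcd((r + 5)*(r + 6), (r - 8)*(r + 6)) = r + 6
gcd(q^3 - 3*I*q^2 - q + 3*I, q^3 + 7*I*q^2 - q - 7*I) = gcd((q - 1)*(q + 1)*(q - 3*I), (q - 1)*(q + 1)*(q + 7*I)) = q^2 - 1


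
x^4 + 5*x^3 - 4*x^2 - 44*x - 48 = (x - 3)*(x + 2)^2*(x + 4)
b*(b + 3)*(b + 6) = b^3 + 9*b^2 + 18*b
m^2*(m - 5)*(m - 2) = m^4 - 7*m^3 + 10*m^2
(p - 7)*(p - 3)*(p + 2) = p^3 - 8*p^2 + p + 42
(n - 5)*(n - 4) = n^2 - 9*n + 20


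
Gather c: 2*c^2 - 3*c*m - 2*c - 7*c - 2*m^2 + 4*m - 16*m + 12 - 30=2*c^2 + c*(-3*m - 9) - 2*m^2 - 12*m - 18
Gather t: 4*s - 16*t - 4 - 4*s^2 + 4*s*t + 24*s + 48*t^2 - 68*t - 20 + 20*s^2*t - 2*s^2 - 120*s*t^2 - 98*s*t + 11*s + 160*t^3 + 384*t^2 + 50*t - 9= -6*s^2 + 39*s + 160*t^3 + t^2*(432 - 120*s) + t*(20*s^2 - 94*s - 34) - 33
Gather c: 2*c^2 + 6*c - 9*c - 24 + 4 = 2*c^2 - 3*c - 20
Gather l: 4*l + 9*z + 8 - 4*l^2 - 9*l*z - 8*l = -4*l^2 + l*(-9*z - 4) + 9*z + 8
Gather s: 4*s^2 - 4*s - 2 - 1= 4*s^2 - 4*s - 3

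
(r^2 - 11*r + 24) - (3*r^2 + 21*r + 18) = -2*r^2 - 32*r + 6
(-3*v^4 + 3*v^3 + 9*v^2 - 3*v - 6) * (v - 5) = -3*v^5 + 18*v^4 - 6*v^3 - 48*v^2 + 9*v + 30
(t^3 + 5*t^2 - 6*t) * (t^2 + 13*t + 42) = t^5 + 18*t^4 + 101*t^3 + 132*t^2 - 252*t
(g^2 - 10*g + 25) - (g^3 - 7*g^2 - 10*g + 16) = -g^3 + 8*g^2 + 9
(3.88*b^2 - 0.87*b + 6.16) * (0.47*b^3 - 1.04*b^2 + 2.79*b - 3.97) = 1.8236*b^5 - 4.4441*b^4 + 14.6252*b^3 - 24.2373*b^2 + 20.6403*b - 24.4552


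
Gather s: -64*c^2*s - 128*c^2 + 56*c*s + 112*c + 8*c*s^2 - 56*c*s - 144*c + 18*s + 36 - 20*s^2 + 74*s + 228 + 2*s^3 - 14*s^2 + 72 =-128*c^2 - 32*c + 2*s^3 + s^2*(8*c - 34) + s*(92 - 64*c^2) + 336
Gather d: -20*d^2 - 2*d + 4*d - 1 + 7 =-20*d^2 + 2*d + 6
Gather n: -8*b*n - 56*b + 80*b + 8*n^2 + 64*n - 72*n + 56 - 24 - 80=24*b + 8*n^2 + n*(-8*b - 8) - 48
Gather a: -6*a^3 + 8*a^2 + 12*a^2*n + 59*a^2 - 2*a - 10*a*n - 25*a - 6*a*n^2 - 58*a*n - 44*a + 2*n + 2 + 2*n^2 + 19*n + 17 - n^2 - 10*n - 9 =-6*a^3 + a^2*(12*n + 67) + a*(-6*n^2 - 68*n - 71) + n^2 + 11*n + 10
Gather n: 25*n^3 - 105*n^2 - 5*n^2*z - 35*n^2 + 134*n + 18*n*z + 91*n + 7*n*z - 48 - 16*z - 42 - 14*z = 25*n^3 + n^2*(-5*z - 140) + n*(25*z + 225) - 30*z - 90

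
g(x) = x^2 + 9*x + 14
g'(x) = 2*x + 9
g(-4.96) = -6.04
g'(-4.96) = -0.92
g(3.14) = 52.12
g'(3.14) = 15.28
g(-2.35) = -1.63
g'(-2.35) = 4.30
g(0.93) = 23.23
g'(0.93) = 10.86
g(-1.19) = 4.71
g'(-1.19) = 6.62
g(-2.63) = -2.75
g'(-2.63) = 3.74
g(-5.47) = -5.31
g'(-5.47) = -1.94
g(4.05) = 66.85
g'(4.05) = 17.10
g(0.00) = 14.00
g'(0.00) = 9.00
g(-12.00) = 50.00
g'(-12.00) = -15.00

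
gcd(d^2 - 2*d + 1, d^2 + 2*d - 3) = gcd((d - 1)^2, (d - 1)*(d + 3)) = d - 1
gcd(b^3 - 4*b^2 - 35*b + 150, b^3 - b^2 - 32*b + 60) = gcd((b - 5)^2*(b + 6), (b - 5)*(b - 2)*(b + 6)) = b^2 + b - 30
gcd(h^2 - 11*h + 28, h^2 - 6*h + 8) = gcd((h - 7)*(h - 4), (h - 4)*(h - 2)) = h - 4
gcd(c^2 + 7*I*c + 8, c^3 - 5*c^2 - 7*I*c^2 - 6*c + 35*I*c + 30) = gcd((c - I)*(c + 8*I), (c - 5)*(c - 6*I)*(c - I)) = c - I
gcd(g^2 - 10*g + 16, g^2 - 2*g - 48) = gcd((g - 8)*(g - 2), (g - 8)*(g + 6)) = g - 8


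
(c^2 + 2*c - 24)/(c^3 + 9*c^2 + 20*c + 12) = (c - 4)/(c^2 + 3*c + 2)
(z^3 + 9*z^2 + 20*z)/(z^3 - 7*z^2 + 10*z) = (z^2 + 9*z + 20)/(z^2 - 7*z + 10)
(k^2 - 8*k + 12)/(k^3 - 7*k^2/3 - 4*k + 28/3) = 3*(k - 6)/(3*k^2 - k - 14)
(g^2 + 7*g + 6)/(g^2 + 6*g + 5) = (g + 6)/(g + 5)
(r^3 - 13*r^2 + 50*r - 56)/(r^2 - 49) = (r^2 - 6*r + 8)/(r + 7)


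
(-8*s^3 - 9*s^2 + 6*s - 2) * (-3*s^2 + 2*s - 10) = 24*s^5 + 11*s^4 + 44*s^3 + 108*s^2 - 64*s + 20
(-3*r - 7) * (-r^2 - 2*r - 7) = 3*r^3 + 13*r^2 + 35*r + 49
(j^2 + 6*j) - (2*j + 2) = j^2 + 4*j - 2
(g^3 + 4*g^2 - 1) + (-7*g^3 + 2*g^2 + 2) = -6*g^3 + 6*g^2 + 1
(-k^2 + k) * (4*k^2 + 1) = -4*k^4 + 4*k^3 - k^2 + k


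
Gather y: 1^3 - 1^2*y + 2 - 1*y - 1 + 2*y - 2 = 0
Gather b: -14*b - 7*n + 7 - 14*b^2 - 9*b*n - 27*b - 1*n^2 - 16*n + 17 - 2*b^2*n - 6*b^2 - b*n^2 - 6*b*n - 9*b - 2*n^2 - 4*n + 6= b^2*(-2*n - 20) + b*(-n^2 - 15*n - 50) - 3*n^2 - 27*n + 30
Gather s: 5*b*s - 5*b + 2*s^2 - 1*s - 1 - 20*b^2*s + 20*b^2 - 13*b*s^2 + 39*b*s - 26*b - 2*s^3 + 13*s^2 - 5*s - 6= 20*b^2 - 31*b - 2*s^3 + s^2*(15 - 13*b) + s*(-20*b^2 + 44*b - 6) - 7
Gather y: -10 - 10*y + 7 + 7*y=-3*y - 3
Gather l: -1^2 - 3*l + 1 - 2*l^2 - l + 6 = -2*l^2 - 4*l + 6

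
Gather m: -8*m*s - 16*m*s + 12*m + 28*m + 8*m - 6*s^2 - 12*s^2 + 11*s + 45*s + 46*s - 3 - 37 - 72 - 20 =m*(48 - 24*s) - 18*s^2 + 102*s - 132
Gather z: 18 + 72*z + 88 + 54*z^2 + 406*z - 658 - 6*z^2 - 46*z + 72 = 48*z^2 + 432*z - 480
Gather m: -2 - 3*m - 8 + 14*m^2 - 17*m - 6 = 14*m^2 - 20*m - 16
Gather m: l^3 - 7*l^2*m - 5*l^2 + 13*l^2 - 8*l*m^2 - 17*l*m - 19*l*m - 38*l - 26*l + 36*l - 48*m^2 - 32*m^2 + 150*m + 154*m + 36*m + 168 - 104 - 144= l^3 + 8*l^2 - 28*l + m^2*(-8*l - 80) + m*(-7*l^2 - 36*l + 340) - 80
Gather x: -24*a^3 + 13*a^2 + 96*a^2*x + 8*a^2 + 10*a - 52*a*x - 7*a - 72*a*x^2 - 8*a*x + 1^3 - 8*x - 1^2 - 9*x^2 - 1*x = -24*a^3 + 21*a^2 + 3*a + x^2*(-72*a - 9) + x*(96*a^2 - 60*a - 9)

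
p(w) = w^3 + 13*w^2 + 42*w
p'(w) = 3*w^2 + 26*w + 42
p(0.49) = 23.82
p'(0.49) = 55.46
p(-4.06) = -23.16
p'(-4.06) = -14.11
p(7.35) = 1408.06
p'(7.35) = 395.17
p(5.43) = 771.47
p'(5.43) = 271.63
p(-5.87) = -0.86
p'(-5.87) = -7.25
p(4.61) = 567.87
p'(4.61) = 225.62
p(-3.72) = -27.82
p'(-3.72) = -13.20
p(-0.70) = -23.37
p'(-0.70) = 25.27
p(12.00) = 4104.00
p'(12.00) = 786.00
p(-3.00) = -36.00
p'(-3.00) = -9.00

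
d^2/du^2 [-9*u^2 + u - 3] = -18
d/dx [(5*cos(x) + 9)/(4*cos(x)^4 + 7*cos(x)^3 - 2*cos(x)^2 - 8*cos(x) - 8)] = 16*(60*cos(x)^4 + 214*cos(x)^3 + 179*cos(x)^2 - 36*cos(x) - 32)*sin(x)/(16*sin(x)^4 - 24*sin(x)^2 - 11*cos(x) + 7*cos(3*x) - 24)^2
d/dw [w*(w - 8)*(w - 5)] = 3*w^2 - 26*w + 40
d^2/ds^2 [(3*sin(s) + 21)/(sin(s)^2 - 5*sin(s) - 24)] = 3*(sin(s)^5 + 33*sin(s)^4 + 37*sin(s)^3 + 685*sin(s)^2 - 198*sin(s) - 446)/(-sin(s)^2 + 5*sin(s) + 24)^3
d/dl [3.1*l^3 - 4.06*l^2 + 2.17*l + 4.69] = 9.3*l^2 - 8.12*l + 2.17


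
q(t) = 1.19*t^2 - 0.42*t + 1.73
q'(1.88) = 4.05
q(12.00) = 168.05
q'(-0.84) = -2.42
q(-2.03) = 7.49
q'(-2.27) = -5.82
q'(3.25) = 7.32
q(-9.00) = 101.90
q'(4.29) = 9.79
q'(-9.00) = -21.84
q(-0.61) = 2.43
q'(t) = 2.38*t - 0.42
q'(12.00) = 28.14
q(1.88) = 5.15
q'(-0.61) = -1.87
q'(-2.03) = -5.25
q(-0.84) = 2.92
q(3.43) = 14.29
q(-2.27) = 8.82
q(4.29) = 21.83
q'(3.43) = 7.74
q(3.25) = 12.93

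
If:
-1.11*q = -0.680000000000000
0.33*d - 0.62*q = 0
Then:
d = 1.15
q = 0.61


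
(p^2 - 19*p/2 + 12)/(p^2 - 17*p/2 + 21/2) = (p - 8)/(p - 7)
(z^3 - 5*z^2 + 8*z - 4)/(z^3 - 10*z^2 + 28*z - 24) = (z - 1)/(z - 6)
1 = 1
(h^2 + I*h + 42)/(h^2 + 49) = (h - 6*I)/(h - 7*I)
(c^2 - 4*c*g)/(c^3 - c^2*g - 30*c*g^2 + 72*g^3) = c/(c^2 + 3*c*g - 18*g^2)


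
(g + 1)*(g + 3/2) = g^2 + 5*g/2 + 3/2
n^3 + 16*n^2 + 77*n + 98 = (n + 2)*(n + 7)^2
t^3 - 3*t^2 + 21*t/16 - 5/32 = (t - 5/2)*(t - 1/4)^2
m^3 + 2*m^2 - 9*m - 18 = (m - 3)*(m + 2)*(m + 3)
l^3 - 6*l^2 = l^2*(l - 6)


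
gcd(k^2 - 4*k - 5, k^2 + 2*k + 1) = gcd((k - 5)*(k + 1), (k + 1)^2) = k + 1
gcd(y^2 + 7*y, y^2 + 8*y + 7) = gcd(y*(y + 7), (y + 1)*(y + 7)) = y + 7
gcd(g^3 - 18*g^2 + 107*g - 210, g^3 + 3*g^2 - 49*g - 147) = g - 7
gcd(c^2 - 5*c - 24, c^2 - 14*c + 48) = c - 8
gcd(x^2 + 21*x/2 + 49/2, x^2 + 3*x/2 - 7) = x + 7/2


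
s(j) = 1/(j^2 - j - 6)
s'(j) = (1 - 2*j)/(j^2 - j - 6)^2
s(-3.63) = 0.09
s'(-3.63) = 0.07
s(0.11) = -0.16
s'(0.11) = 0.02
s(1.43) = -0.19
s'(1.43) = -0.06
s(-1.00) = -0.25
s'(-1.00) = 0.19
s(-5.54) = 0.03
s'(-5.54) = 0.01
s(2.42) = -0.39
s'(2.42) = -0.58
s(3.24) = 0.80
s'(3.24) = -3.46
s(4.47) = 0.11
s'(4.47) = -0.09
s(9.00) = 0.02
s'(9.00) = 0.00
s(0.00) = -0.17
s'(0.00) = 0.03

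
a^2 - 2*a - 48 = (a - 8)*(a + 6)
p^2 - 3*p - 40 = (p - 8)*(p + 5)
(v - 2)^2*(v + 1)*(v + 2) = v^4 - v^3 - 6*v^2 + 4*v + 8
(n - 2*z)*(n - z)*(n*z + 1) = n^3*z - 3*n^2*z^2 + n^2 + 2*n*z^3 - 3*n*z + 2*z^2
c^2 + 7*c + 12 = (c + 3)*(c + 4)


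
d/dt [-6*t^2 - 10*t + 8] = -12*t - 10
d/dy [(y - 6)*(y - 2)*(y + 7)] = 3*y^2 - 2*y - 44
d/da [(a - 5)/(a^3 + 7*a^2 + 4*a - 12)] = (a^3 + 7*a^2 + 4*a - (a - 5)*(3*a^2 + 14*a + 4) - 12)/(a^3 + 7*a^2 + 4*a - 12)^2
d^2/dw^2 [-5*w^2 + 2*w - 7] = -10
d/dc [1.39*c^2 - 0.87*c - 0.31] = 2.78*c - 0.87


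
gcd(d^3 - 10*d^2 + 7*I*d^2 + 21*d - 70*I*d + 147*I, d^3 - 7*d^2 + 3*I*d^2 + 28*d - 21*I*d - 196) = d^2 + d*(-7 + 7*I) - 49*I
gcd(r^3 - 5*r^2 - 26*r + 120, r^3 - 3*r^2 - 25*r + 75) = r + 5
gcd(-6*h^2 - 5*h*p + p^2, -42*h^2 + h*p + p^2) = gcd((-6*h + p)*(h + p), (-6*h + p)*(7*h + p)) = -6*h + p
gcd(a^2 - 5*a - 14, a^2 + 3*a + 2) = a + 2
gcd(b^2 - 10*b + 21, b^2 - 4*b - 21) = b - 7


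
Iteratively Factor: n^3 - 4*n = (n - 2)*(n^2 + 2*n) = (n - 2)*(n + 2)*(n)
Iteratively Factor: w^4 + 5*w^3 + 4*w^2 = (w)*(w^3 + 5*w^2 + 4*w) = w*(w + 1)*(w^2 + 4*w) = w^2*(w + 1)*(w + 4)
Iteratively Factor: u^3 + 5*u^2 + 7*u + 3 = (u + 1)*(u^2 + 4*u + 3) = (u + 1)^2*(u + 3)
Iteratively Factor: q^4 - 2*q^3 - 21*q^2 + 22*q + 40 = (q - 5)*(q^3 + 3*q^2 - 6*q - 8) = (q - 5)*(q + 4)*(q^2 - q - 2) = (q - 5)*(q - 2)*(q + 4)*(q + 1)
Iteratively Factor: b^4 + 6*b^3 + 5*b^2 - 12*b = (b)*(b^3 + 6*b^2 + 5*b - 12) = b*(b + 4)*(b^2 + 2*b - 3) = b*(b - 1)*(b + 4)*(b + 3)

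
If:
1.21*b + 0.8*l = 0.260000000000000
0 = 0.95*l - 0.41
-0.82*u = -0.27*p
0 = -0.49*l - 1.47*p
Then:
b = -0.07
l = 0.43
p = -0.14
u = -0.05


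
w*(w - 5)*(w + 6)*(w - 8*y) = w^4 - 8*w^3*y + w^3 - 8*w^2*y - 30*w^2 + 240*w*y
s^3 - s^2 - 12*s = s*(s - 4)*(s + 3)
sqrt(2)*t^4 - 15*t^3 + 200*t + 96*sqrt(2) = (t - 6*sqrt(2))*(t - 4*sqrt(2))*(t + 2*sqrt(2))*(sqrt(2)*t + 1)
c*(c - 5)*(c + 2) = c^3 - 3*c^2 - 10*c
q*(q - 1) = q^2 - q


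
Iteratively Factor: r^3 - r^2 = (r)*(r^2 - r) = r*(r - 1)*(r)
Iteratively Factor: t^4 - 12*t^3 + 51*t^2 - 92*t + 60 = (t - 3)*(t^3 - 9*t^2 + 24*t - 20) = (t - 5)*(t - 3)*(t^2 - 4*t + 4) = (t - 5)*(t - 3)*(t - 2)*(t - 2)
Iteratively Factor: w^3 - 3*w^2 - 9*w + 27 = (w - 3)*(w^2 - 9) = (w - 3)*(w + 3)*(w - 3)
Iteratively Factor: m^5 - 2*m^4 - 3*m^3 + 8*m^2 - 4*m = (m - 1)*(m^4 - m^3 - 4*m^2 + 4*m) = m*(m - 1)*(m^3 - m^2 - 4*m + 4) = m*(m - 1)*(m + 2)*(m^2 - 3*m + 2) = m*(m - 2)*(m - 1)*(m + 2)*(m - 1)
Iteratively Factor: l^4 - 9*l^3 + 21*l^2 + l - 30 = (l + 1)*(l^3 - 10*l^2 + 31*l - 30) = (l - 2)*(l + 1)*(l^2 - 8*l + 15) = (l - 3)*(l - 2)*(l + 1)*(l - 5)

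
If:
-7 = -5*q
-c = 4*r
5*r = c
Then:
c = 0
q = 7/5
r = 0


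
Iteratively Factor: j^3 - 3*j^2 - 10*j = (j)*(j^2 - 3*j - 10) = j*(j + 2)*(j - 5)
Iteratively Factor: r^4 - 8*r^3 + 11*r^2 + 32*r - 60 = (r - 5)*(r^3 - 3*r^2 - 4*r + 12) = (r - 5)*(r - 2)*(r^2 - r - 6) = (r - 5)*(r - 2)*(r + 2)*(r - 3)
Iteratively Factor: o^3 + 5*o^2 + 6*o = (o + 2)*(o^2 + 3*o) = o*(o + 2)*(o + 3)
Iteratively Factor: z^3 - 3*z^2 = (z)*(z^2 - 3*z) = z*(z - 3)*(z)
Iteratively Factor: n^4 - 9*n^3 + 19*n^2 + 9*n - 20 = (n + 1)*(n^3 - 10*n^2 + 29*n - 20) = (n - 4)*(n + 1)*(n^2 - 6*n + 5) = (n - 4)*(n - 1)*(n + 1)*(n - 5)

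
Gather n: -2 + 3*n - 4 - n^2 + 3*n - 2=-n^2 + 6*n - 8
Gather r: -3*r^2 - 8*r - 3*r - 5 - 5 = -3*r^2 - 11*r - 10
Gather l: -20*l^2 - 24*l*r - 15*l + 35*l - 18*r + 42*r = -20*l^2 + l*(20 - 24*r) + 24*r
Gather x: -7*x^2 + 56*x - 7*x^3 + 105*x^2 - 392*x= -7*x^3 + 98*x^2 - 336*x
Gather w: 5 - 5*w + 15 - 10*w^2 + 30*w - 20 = -10*w^2 + 25*w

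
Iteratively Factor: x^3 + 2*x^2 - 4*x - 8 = (x - 2)*(x^2 + 4*x + 4) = (x - 2)*(x + 2)*(x + 2)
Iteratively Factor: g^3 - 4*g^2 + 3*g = (g - 3)*(g^2 - g) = (g - 3)*(g - 1)*(g)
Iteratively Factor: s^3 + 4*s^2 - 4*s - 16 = (s - 2)*(s^2 + 6*s + 8) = (s - 2)*(s + 2)*(s + 4)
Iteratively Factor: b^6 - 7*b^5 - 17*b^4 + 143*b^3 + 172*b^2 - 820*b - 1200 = (b - 5)*(b^5 - 2*b^4 - 27*b^3 + 8*b^2 + 212*b + 240) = (b - 5)*(b + 2)*(b^4 - 4*b^3 - 19*b^2 + 46*b + 120) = (b - 5)*(b - 4)*(b + 2)*(b^3 - 19*b - 30) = (b - 5)^2*(b - 4)*(b + 2)*(b^2 + 5*b + 6) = (b - 5)^2*(b - 4)*(b + 2)*(b + 3)*(b + 2)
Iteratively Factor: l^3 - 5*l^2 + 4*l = (l)*(l^2 - 5*l + 4) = l*(l - 1)*(l - 4)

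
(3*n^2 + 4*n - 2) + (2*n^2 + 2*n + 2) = 5*n^2 + 6*n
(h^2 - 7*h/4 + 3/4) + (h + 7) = h^2 - 3*h/4 + 31/4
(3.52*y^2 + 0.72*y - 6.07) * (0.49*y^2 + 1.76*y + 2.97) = 1.7248*y^4 + 6.548*y^3 + 8.7473*y^2 - 8.5448*y - 18.0279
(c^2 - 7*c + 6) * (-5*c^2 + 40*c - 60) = -5*c^4 + 75*c^3 - 370*c^2 + 660*c - 360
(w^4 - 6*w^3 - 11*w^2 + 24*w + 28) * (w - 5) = w^5 - 11*w^4 + 19*w^3 + 79*w^2 - 92*w - 140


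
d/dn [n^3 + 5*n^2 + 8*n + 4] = 3*n^2 + 10*n + 8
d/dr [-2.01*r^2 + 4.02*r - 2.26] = 4.02 - 4.02*r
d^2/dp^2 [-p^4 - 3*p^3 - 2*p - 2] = 6*p*(-2*p - 3)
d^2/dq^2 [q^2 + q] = 2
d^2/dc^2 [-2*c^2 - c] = -4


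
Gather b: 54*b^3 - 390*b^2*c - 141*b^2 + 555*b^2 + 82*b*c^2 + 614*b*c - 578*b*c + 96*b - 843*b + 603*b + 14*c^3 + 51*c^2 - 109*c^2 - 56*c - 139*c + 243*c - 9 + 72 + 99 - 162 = 54*b^3 + b^2*(414 - 390*c) + b*(82*c^2 + 36*c - 144) + 14*c^3 - 58*c^2 + 48*c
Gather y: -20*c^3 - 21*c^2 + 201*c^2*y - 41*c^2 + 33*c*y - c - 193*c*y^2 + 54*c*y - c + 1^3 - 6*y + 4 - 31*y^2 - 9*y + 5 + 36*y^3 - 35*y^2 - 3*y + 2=-20*c^3 - 62*c^2 - 2*c + 36*y^3 + y^2*(-193*c - 66) + y*(201*c^2 + 87*c - 18) + 12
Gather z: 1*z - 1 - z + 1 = 0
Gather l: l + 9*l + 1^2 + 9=10*l + 10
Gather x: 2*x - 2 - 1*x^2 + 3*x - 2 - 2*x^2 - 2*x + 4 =-3*x^2 + 3*x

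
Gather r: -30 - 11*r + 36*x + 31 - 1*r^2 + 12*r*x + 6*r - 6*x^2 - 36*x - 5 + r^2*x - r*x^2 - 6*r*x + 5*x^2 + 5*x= r^2*(x - 1) + r*(-x^2 + 6*x - 5) - x^2 + 5*x - 4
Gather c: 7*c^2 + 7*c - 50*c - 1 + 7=7*c^2 - 43*c + 6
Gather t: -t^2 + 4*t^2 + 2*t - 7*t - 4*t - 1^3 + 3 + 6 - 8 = 3*t^2 - 9*t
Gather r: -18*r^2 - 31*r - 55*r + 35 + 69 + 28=-18*r^2 - 86*r + 132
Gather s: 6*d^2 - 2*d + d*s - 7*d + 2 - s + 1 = 6*d^2 - 9*d + s*(d - 1) + 3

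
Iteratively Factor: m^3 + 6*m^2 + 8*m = (m + 2)*(m^2 + 4*m) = (m + 2)*(m + 4)*(m)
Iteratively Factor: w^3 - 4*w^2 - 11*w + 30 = (w + 3)*(w^2 - 7*w + 10) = (w - 2)*(w + 3)*(w - 5)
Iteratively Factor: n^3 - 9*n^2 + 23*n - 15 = (n - 5)*(n^2 - 4*n + 3) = (n - 5)*(n - 1)*(n - 3)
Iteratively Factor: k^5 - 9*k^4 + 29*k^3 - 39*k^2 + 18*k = (k - 1)*(k^4 - 8*k^3 + 21*k^2 - 18*k) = (k - 3)*(k - 1)*(k^3 - 5*k^2 + 6*k) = (k - 3)^2*(k - 1)*(k^2 - 2*k) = (k - 3)^2*(k - 2)*(k - 1)*(k)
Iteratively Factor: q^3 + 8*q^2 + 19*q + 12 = (q + 3)*(q^2 + 5*q + 4) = (q + 3)*(q + 4)*(q + 1)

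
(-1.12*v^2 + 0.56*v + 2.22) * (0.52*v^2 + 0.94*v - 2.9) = -0.5824*v^4 - 0.7616*v^3 + 4.9288*v^2 + 0.4628*v - 6.438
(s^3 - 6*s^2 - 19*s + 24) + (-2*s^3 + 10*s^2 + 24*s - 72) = -s^3 + 4*s^2 + 5*s - 48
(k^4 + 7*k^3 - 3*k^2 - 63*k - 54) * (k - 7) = k^5 - 52*k^3 - 42*k^2 + 387*k + 378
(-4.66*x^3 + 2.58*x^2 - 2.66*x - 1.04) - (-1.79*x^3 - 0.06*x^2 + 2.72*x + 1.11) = -2.87*x^3 + 2.64*x^2 - 5.38*x - 2.15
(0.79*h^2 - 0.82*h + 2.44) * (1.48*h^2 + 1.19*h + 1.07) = 1.1692*h^4 - 0.2735*h^3 + 3.4807*h^2 + 2.0262*h + 2.6108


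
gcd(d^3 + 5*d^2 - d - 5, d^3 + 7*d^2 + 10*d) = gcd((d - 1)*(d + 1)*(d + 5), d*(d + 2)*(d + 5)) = d + 5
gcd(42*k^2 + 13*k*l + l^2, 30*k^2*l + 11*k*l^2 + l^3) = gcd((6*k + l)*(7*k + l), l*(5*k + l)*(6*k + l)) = 6*k + l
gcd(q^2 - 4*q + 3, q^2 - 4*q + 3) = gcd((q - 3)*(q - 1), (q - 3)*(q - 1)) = q^2 - 4*q + 3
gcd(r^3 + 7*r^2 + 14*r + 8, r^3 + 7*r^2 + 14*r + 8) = r^3 + 7*r^2 + 14*r + 8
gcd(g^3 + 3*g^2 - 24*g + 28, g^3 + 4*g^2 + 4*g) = 1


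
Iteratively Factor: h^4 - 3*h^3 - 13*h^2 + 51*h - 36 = (h + 4)*(h^3 - 7*h^2 + 15*h - 9) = (h - 1)*(h + 4)*(h^2 - 6*h + 9) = (h - 3)*(h - 1)*(h + 4)*(h - 3)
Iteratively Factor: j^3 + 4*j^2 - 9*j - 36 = (j - 3)*(j^2 + 7*j + 12) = (j - 3)*(j + 3)*(j + 4)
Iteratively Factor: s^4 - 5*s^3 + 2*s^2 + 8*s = (s - 4)*(s^3 - s^2 - 2*s) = (s - 4)*(s - 2)*(s^2 + s) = s*(s - 4)*(s - 2)*(s + 1)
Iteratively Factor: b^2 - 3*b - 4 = (b - 4)*(b + 1)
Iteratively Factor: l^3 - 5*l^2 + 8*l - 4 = (l - 2)*(l^2 - 3*l + 2) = (l - 2)^2*(l - 1)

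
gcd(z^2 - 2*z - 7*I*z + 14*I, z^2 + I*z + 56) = z - 7*I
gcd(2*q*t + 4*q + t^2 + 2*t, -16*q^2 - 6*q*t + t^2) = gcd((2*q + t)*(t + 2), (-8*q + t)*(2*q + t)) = 2*q + t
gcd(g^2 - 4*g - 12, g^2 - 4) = g + 2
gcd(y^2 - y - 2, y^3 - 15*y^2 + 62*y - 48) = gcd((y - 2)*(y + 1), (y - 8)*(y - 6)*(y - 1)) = 1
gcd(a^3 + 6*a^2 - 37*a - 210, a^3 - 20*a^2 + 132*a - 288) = a - 6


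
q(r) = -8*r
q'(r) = -8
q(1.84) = -14.72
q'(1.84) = -8.00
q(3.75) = -30.00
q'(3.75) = -8.00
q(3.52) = -28.16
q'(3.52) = -8.00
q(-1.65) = 13.20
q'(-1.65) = -8.00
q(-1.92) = 15.36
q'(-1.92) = -8.00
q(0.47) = -3.76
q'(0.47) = -8.00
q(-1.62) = 12.96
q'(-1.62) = -8.00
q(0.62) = -4.96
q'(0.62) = -8.00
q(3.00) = -24.00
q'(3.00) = -8.00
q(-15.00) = 120.00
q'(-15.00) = -8.00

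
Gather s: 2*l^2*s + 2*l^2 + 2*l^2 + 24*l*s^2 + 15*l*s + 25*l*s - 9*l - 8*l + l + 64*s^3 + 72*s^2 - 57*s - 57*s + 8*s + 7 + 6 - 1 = 4*l^2 - 16*l + 64*s^3 + s^2*(24*l + 72) + s*(2*l^2 + 40*l - 106) + 12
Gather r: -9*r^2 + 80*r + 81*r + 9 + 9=-9*r^2 + 161*r + 18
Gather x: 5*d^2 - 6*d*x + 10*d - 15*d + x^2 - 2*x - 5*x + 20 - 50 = 5*d^2 - 5*d + x^2 + x*(-6*d - 7) - 30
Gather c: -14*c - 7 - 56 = -14*c - 63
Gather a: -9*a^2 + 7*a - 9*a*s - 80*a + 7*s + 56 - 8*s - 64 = -9*a^2 + a*(-9*s - 73) - s - 8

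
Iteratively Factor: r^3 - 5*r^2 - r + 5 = (r - 1)*(r^2 - 4*r - 5) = (r - 5)*(r - 1)*(r + 1)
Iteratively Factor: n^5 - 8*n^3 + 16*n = (n - 2)*(n^4 + 2*n^3 - 4*n^2 - 8*n) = (n - 2)*(n + 2)*(n^3 - 4*n) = n*(n - 2)*(n + 2)*(n^2 - 4) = n*(n - 2)*(n + 2)^2*(n - 2)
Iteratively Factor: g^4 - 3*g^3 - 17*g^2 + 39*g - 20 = (g + 4)*(g^3 - 7*g^2 + 11*g - 5) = (g - 1)*(g + 4)*(g^2 - 6*g + 5) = (g - 1)^2*(g + 4)*(g - 5)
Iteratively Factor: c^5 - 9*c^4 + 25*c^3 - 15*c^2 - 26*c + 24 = (c + 1)*(c^4 - 10*c^3 + 35*c^2 - 50*c + 24) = (c - 4)*(c + 1)*(c^3 - 6*c^2 + 11*c - 6) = (c - 4)*(c - 1)*(c + 1)*(c^2 - 5*c + 6) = (c - 4)*(c - 2)*(c - 1)*(c + 1)*(c - 3)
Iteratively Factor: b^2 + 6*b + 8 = (b + 4)*(b + 2)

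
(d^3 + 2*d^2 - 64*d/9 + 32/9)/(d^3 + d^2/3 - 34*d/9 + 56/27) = 3*(d + 4)/(3*d + 7)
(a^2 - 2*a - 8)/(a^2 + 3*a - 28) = (a + 2)/(a + 7)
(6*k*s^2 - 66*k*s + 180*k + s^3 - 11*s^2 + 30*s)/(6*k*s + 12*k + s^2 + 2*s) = (s^2 - 11*s + 30)/(s + 2)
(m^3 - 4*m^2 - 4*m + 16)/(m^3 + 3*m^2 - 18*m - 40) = (m - 2)/(m + 5)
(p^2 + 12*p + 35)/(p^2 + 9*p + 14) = (p + 5)/(p + 2)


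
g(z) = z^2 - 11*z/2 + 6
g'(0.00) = -5.50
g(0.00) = 6.00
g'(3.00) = 0.50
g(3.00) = -1.50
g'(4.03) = 2.56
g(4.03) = 0.08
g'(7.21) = 8.92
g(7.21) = 18.33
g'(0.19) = -5.12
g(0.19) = 4.99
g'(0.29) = -4.92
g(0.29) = 4.49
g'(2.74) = -0.02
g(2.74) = -1.56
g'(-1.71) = -8.92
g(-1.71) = 18.33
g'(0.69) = -4.12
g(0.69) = 2.68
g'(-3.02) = -11.54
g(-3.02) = 31.73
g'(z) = 2*z - 11/2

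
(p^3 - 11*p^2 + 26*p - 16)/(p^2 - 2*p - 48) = (p^2 - 3*p + 2)/(p + 6)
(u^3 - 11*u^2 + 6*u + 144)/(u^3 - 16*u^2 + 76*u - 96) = (u + 3)/(u - 2)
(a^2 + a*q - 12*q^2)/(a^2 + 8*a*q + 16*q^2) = (a - 3*q)/(a + 4*q)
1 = 1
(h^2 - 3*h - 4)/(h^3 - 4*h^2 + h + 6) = (h - 4)/(h^2 - 5*h + 6)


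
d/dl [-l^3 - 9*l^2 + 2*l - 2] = -3*l^2 - 18*l + 2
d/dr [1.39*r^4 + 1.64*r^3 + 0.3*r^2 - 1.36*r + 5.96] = 5.56*r^3 + 4.92*r^2 + 0.6*r - 1.36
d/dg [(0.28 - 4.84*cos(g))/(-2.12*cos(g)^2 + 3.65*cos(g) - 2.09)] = (10.2608*cos(g)^2 - 1.1872*cos(g) - 9.0936)*sin(g)/(4.4944*cos(g)^4 - 15.476*cos(g)^3 + 22.1841*cos(g)^2 - 15.257*cos(g) + 4.3681)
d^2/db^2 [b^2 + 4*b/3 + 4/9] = 2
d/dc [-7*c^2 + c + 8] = 1 - 14*c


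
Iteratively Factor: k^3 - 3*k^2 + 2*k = (k - 2)*(k^2 - k) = k*(k - 2)*(k - 1)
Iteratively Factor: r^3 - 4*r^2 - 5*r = (r - 5)*(r^2 + r) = r*(r - 5)*(r + 1)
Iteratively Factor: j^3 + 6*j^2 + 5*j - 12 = (j + 4)*(j^2 + 2*j - 3) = (j + 3)*(j + 4)*(j - 1)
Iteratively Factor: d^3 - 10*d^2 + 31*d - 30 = (d - 2)*(d^2 - 8*d + 15) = (d - 3)*(d - 2)*(d - 5)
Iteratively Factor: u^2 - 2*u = (u)*(u - 2)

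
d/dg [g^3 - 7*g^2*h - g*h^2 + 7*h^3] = 3*g^2 - 14*g*h - h^2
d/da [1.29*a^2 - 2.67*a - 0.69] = 2.58*a - 2.67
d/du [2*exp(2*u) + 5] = 4*exp(2*u)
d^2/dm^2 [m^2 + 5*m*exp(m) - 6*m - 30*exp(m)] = 5*m*exp(m) - 20*exp(m) + 2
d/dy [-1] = 0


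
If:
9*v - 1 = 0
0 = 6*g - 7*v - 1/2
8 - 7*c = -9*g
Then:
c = 17/12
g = 23/108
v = 1/9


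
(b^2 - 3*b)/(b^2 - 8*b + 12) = b*(b - 3)/(b^2 - 8*b + 12)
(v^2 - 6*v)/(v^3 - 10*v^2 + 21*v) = (v - 6)/(v^2 - 10*v + 21)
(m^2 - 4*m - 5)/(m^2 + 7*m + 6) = (m - 5)/(m + 6)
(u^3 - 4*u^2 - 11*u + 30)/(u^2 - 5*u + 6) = (u^2 - 2*u - 15)/(u - 3)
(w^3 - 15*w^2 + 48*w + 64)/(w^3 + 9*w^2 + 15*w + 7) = (w^2 - 16*w + 64)/(w^2 + 8*w + 7)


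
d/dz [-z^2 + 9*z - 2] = 9 - 2*z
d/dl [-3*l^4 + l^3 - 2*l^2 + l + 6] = -12*l^3 + 3*l^2 - 4*l + 1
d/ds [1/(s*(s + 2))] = 2*(-s - 1)/(s^2*(s^2 + 4*s + 4))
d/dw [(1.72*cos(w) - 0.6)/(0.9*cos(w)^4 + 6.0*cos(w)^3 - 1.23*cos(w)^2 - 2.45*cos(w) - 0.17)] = (4.644*cos(w)^4 + 18.48*cos(w)^3 - 12.9156*cos(w)^2 + 1.476*cos(w) + 1.7624)*sin(w)/(0.81*cos(w)^8 + 10.8*cos(w)^7 + 33.786*cos(w)^6 - 19.17*cos(w)^5 - 28.1931*cos(w)^4 + 3.987*cos(w)^3 + 6.4207*cos(w)^2 + 0.833*cos(w) + 0.0289)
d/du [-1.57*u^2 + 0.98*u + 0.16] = 0.98 - 3.14*u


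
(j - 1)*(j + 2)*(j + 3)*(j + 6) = j^4 + 10*j^3 + 25*j^2 - 36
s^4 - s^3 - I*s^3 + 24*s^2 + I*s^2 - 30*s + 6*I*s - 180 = (s - 3)*(s + 2)*(s - 6*I)*(s + 5*I)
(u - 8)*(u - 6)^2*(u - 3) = u^4 - 23*u^3 + 192*u^2 - 684*u + 864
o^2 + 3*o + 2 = (o + 1)*(o + 2)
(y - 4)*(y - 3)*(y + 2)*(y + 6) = y^4 + y^3 - 32*y^2 + 12*y + 144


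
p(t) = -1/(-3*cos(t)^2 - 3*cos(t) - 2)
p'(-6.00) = 0.04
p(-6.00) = 0.13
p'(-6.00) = 0.04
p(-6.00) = 0.13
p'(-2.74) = 0.31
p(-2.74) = 0.56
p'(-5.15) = 0.35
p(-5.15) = 0.26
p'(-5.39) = 0.21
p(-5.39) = 0.20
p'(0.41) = 0.06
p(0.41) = 0.14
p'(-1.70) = -0.80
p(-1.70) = 0.60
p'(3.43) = 0.22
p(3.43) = 0.53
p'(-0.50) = -0.08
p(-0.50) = 0.14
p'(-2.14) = 0.13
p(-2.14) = 0.80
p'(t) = -(-6*sin(t)*cos(t) - 3*sin(t))/(-3*cos(t)^2 - 3*cos(t) - 2)^2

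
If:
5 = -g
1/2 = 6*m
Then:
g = -5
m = 1/12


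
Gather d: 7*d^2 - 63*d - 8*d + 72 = 7*d^2 - 71*d + 72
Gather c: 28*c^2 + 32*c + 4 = 28*c^2 + 32*c + 4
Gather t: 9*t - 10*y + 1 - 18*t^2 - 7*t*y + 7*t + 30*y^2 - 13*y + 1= -18*t^2 + t*(16 - 7*y) + 30*y^2 - 23*y + 2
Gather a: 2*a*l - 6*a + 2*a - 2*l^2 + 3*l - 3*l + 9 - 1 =a*(2*l - 4) - 2*l^2 + 8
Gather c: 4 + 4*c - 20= 4*c - 16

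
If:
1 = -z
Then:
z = -1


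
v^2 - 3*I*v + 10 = (v - 5*I)*(v + 2*I)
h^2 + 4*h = h*(h + 4)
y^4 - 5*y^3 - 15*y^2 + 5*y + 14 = (y - 7)*(y - 1)*(y + 1)*(y + 2)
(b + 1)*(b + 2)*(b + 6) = b^3 + 9*b^2 + 20*b + 12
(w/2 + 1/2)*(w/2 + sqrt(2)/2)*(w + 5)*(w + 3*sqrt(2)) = w^4/4 + sqrt(2)*w^3 + 3*w^3/2 + 11*w^2/4 + 6*sqrt(2)*w^2 + 5*sqrt(2)*w + 9*w + 15/2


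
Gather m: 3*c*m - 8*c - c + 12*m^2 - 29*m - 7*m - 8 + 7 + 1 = -9*c + 12*m^2 + m*(3*c - 36)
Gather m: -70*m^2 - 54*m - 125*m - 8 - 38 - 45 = -70*m^2 - 179*m - 91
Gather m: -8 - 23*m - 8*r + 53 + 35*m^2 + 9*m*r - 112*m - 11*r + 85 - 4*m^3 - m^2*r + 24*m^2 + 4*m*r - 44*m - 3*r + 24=-4*m^3 + m^2*(59 - r) + m*(13*r - 179) - 22*r + 154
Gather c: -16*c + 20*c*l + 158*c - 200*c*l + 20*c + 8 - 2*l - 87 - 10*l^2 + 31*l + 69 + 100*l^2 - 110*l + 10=c*(162 - 180*l) + 90*l^2 - 81*l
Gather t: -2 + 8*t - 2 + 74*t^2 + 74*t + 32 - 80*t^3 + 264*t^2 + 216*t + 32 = -80*t^3 + 338*t^2 + 298*t + 60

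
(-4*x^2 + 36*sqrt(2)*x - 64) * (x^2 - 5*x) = -4*x^4 + 20*x^3 + 36*sqrt(2)*x^3 - 180*sqrt(2)*x^2 - 64*x^2 + 320*x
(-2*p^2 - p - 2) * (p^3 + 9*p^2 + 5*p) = -2*p^5 - 19*p^4 - 21*p^3 - 23*p^2 - 10*p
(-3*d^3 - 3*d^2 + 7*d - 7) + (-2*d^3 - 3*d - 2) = -5*d^3 - 3*d^2 + 4*d - 9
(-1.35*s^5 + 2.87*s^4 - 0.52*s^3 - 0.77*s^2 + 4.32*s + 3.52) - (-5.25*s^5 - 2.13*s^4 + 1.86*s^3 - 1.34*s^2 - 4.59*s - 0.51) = 3.9*s^5 + 5.0*s^4 - 2.38*s^3 + 0.57*s^2 + 8.91*s + 4.03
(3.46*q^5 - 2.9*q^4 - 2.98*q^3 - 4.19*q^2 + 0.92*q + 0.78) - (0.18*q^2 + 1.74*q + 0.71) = 3.46*q^5 - 2.9*q^4 - 2.98*q^3 - 4.37*q^2 - 0.82*q + 0.0700000000000001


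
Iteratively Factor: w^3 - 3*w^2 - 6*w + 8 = (w - 4)*(w^2 + w - 2) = (w - 4)*(w - 1)*(w + 2)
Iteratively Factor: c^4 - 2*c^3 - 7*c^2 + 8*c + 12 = (c - 2)*(c^3 - 7*c - 6) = (c - 3)*(c - 2)*(c^2 + 3*c + 2) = (c - 3)*(c - 2)*(c + 2)*(c + 1)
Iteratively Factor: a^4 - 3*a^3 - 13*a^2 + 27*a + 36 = (a - 4)*(a^3 + a^2 - 9*a - 9) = (a - 4)*(a - 3)*(a^2 + 4*a + 3) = (a - 4)*(a - 3)*(a + 3)*(a + 1)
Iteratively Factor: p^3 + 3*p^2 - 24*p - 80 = (p + 4)*(p^2 - p - 20) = (p + 4)^2*(p - 5)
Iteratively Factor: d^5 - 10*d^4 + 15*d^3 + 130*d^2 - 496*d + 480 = (d - 3)*(d^4 - 7*d^3 - 6*d^2 + 112*d - 160) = (d - 3)*(d - 2)*(d^3 - 5*d^2 - 16*d + 80) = (d - 4)*(d - 3)*(d - 2)*(d^2 - d - 20) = (d - 4)*(d - 3)*(d - 2)*(d + 4)*(d - 5)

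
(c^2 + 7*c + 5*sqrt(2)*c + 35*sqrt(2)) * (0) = 0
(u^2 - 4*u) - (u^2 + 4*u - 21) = 21 - 8*u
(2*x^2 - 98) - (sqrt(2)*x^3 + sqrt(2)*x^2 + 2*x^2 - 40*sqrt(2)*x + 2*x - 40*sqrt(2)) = -sqrt(2)*x^3 - sqrt(2)*x^2 - 2*x + 40*sqrt(2)*x - 98 + 40*sqrt(2)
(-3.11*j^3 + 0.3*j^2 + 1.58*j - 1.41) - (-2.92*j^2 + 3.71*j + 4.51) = -3.11*j^3 + 3.22*j^2 - 2.13*j - 5.92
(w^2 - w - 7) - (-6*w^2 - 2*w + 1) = 7*w^2 + w - 8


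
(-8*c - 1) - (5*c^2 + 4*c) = -5*c^2 - 12*c - 1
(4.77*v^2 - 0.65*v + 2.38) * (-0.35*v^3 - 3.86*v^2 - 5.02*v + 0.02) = -1.6695*v^5 - 18.1847*v^4 - 22.2694*v^3 - 5.8284*v^2 - 11.9606*v + 0.0476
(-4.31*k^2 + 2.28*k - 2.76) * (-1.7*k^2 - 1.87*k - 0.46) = 7.327*k^4 + 4.1837*k^3 + 2.411*k^2 + 4.1124*k + 1.2696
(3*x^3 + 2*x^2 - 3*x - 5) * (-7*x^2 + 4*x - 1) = -21*x^5 - 2*x^4 + 26*x^3 + 21*x^2 - 17*x + 5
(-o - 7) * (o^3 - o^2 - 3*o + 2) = -o^4 - 6*o^3 + 10*o^2 + 19*o - 14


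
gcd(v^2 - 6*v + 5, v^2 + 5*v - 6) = v - 1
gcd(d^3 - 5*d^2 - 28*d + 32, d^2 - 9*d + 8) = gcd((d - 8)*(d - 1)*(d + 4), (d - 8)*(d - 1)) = d^2 - 9*d + 8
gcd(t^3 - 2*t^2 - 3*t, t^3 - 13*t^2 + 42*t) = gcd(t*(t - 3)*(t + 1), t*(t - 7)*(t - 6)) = t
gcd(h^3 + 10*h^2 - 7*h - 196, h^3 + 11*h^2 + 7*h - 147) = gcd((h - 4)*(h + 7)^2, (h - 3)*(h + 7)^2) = h^2 + 14*h + 49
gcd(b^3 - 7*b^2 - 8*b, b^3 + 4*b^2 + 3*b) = b^2 + b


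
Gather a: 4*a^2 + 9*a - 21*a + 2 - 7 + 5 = 4*a^2 - 12*a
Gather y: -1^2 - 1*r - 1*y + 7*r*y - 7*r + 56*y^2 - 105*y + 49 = -8*r + 56*y^2 + y*(7*r - 106) + 48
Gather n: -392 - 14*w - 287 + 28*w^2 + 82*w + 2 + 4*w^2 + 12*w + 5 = 32*w^2 + 80*w - 672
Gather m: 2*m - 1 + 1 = 2*m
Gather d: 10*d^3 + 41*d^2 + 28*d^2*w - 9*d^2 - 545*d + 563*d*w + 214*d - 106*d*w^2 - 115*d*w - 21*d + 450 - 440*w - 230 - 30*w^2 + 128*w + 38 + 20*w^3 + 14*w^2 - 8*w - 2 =10*d^3 + d^2*(28*w + 32) + d*(-106*w^2 + 448*w - 352) + 20*w^3 - 16*w^2 - 320*w + 256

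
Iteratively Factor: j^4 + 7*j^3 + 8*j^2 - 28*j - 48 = (j + 2)*(j^3 + 5*j^2 - 2*j - 24) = (j + 2)*(j + 3)*(j^2 + 2*j - 8) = (j - 2)*(j + 2)*(j + 3)*(j + 4)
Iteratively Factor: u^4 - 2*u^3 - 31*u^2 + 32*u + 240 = (u - 4)*(u^3 + 2*u^2 - 23*u - 60) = (u - 4)*(u + 3)*(u^2 - u - 20) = (u - 5)*(u - 4)*(u + 3)*(u + 4)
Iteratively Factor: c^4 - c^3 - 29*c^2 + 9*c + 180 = (c + 3)*(c^3 - 4*c^2 - 17*c + 60) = (c + 3)*(c + 4)*(c^2 - 8*c + 15) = (c - 3)*(c + 3)*(c + 4)*(c - 5)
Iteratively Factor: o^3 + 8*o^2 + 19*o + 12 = (o + 1)*(o^2 + 7*o + 12) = (o + 1)*(o + 4)*(o + 3)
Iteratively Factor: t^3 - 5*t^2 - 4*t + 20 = (t - 5)*(t^2 - 4) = (t - 5)*(t - 2)*(t + 2)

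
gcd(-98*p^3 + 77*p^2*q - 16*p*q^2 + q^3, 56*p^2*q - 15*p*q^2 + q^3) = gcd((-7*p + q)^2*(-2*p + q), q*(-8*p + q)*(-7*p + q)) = 7*p - q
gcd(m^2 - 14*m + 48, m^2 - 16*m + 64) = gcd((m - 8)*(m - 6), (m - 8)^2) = m - 8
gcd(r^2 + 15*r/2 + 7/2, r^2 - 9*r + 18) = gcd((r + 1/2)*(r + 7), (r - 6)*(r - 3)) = 1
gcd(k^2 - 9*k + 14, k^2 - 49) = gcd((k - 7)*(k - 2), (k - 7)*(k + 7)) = k - 7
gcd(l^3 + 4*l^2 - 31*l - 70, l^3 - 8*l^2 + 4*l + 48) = l + 2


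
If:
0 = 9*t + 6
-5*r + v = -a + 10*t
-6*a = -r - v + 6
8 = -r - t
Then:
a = -170/21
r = -22/3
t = -2/3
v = -740/21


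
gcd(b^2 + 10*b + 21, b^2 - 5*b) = 1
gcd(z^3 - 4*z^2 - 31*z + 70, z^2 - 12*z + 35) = z - 7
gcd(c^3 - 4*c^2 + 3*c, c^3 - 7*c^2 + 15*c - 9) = c^2 - 4*c + 3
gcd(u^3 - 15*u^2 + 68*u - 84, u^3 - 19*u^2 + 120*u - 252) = u^2 - 13*u + 42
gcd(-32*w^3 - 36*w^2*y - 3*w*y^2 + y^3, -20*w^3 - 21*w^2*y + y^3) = 4*w^2 + 5*w*y + y^2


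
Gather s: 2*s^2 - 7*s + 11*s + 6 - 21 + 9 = 2*s^2 + 4*s - 6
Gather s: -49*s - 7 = -49*s - 7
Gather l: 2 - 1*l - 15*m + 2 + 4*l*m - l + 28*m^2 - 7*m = l*(4*m - 2) + 28*m^2 - 22*m + 4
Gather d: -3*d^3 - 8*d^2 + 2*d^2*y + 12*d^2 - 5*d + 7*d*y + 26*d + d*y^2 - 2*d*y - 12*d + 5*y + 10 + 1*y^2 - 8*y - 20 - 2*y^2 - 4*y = -3*d^3 + d^2*(2*y + 4) + d*(y^2 + 5*y + 9) - y^2 - 7*y - 10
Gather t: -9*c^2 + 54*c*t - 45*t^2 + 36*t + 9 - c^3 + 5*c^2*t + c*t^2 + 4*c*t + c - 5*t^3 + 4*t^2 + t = -c^3 - 9*c^2 + c - 5*t^3 + t^2*(c - 41) + t*(5*c^2 + 58*c + 37) + 9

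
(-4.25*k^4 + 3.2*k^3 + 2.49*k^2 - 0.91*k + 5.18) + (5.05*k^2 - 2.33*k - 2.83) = -4.25*k^4 + 3.2*k^3 + 7.54*k^2 - 3.24*k + 2.35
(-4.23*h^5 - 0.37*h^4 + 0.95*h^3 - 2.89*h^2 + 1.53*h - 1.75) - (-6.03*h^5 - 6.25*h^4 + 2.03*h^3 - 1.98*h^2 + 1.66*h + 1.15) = 1.8*h^5 + 5.88*h^4 - 1.08*h^3 - 0.91*h^2 - 0.13*h - 2.9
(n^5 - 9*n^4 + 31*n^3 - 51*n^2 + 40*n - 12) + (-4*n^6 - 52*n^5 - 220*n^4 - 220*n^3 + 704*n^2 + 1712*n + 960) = -4*n^6 - 51*n^5 - 229*n^4 - 189*n^3 + 653*n^2 + 1752*n + 948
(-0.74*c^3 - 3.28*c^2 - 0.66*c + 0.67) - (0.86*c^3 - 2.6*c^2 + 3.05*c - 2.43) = -1.6*c^3 - 0.68*c^2 - 3.71*c + 3.1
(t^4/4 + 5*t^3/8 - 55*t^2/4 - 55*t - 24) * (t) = t^5/4 + 5*t^4/8 - 55*t^3/4 - 55*t^2 - 24*t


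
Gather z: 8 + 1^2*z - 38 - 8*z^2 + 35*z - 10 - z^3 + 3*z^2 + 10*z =-z^3 - 5*z^2 + 46*z - 40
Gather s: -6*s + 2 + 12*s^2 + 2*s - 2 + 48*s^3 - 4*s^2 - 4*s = 48*s^3 + 8*s^2 - 8*s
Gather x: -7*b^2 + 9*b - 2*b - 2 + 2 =-7*b^2 + 7*b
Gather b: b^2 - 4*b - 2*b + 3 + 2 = b^2 - 6*b + 5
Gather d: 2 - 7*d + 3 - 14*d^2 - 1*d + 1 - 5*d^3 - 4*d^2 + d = -5*d^3 - 18*d^2 - 7*d + 6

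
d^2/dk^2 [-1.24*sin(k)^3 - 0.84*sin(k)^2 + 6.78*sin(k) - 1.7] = -5.85*sin(k) - 2.79*sin(3*k) - 1.68*cos(2*k)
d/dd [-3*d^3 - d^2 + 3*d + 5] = -9*d^2 - 2*d + 3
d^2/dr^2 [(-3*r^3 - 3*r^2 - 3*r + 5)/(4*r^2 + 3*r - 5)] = 2*(-99*r^3 + 195*r^2 - 225*r + 25)/(64*r^6 + 144*r^5 - 132*r^4 - 333*r^3 + 165*r^2 + 225*r - 125)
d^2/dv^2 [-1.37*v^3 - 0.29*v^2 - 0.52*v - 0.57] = -8.22*v - 0.58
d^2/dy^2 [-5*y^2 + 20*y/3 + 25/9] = -10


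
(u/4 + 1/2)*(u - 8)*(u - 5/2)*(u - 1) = u^4/4 - 19*u^3/8 + 15*u^2/8 + 41*u/4 - 10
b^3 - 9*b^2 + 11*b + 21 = (b - 7)*(b - 3)*(b + 1)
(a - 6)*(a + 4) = a^2 - 2*a - 24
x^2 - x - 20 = (x - 5)*(x + 4)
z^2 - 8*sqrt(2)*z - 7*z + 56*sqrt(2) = (z - 7)*(z - 8*sqrt(2))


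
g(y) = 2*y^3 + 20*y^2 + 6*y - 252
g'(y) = 6*y^2 + 40*y + 6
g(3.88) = 189.19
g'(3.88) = 251.53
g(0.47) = -244.55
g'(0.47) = 26.13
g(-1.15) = -235.49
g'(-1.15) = -32.06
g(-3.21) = -131.33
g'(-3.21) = -60.58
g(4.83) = 468.92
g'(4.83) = 339.17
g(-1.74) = -212.42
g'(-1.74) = -45.43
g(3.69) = 142.95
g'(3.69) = 235.30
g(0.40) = -246.27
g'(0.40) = 22.96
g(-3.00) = -144.00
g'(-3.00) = -60.00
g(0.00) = -252.00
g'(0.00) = 6.00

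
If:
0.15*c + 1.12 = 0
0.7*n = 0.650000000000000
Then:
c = -7.47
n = 0.93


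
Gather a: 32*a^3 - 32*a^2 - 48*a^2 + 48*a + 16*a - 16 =32*a^3 - 80*a^2 + 64*a - 16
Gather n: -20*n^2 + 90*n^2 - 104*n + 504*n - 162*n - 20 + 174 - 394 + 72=70*n^2 + 238*n - 168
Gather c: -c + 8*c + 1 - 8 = 7*c - 7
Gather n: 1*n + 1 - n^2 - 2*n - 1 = -n^2 - n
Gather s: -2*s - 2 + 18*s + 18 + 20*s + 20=36*s + 36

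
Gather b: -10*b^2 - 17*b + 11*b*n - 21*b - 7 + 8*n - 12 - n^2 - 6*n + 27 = -10*b^2 + b*(11*n - 38) - n^2 + 2*n + 8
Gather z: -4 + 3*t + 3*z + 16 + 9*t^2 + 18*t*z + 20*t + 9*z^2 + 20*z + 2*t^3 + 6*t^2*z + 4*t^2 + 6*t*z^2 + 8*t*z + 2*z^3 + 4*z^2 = 2*t^3 + 13*t^2 + 23*t + 2*z^3 + z^2*(6*t + 13) + z*(6*t^2 + 26*t + 23) + 12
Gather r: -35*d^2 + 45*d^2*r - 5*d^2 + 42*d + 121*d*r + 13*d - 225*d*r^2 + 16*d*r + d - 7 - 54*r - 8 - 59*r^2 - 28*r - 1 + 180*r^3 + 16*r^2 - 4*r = -40*d^2 + 56*d + 180*r^3 + r^2*(-225*d - 43) + r*(45*d^2 + 137*d - 86) - 16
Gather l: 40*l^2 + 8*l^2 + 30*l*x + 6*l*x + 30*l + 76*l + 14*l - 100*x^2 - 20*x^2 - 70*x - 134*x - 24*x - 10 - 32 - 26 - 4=48*l^2 + l*(36*x + 120) - 120*x^2 - 228*x - 72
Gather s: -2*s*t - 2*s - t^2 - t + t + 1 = s*(-2*t - 2) - t^2 + 1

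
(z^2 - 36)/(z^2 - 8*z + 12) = (z + 6)/(z - 2)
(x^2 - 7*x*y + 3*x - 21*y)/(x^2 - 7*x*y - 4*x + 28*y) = (x + 3)/(x - 4)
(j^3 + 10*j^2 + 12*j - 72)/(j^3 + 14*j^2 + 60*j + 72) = (j - 2)/(j + 2)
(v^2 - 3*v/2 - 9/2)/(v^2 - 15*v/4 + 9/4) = 2*(2*v + 3)/(4*v - 3)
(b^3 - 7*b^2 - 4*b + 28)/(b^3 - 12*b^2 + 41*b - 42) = (b + 2)/(b - 3)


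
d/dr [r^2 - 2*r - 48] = 2*r - 2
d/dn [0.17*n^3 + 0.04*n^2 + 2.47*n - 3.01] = 0.51*n^2 + 0.08*n + 2.47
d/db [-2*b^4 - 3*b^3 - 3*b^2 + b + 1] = -8*b^3 - 9*b^2 - 6*b + 1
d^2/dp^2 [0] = 0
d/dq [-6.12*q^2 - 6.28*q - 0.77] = -12.24*q - 6.28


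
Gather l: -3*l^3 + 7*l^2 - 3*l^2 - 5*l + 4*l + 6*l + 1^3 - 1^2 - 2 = -3*l^3 + 4*l^2 + 5*l - 2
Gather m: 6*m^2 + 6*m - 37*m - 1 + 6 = 6*m^2 - 31*m + 5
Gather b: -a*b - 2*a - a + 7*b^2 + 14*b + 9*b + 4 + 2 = -3*a + 7*b^2 + b*(23 - a) + 6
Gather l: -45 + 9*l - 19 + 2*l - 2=11*l - 66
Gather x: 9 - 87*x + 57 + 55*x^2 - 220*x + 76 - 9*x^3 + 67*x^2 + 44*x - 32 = -9*x^3 + 122*x^2 - 263*x + 110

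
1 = 1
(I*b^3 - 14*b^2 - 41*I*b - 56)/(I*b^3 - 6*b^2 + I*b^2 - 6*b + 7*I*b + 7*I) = (b + 8*I)/(b + 1)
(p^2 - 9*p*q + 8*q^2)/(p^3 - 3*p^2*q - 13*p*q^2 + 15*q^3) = (p - 8*q)/(p^2 - 2*p*q - 15*q^2)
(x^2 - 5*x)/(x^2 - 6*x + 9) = x*(x - 5)/(x^2 - 6*x + 9)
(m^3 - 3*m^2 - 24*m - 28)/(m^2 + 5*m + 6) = (m^2 - 5*m - 14)/(m + 3)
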